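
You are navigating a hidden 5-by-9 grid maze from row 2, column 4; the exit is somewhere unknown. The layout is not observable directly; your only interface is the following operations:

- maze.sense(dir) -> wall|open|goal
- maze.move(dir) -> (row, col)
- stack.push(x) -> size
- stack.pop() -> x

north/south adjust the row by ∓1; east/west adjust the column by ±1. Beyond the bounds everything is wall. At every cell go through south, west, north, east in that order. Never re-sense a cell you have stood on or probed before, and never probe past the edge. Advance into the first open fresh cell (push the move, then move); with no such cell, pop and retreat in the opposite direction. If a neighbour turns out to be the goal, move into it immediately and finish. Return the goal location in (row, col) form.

CALL maze.sense[dir: south]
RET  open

CALL stack.push[x: south]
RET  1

CALL maze.move[dir: south]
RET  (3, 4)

CALL maze.sense[dir: south]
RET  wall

CALL maze.sense[dir: west]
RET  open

CALL stack.push[x: west]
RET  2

CALL maze.move[dir: west]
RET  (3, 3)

CALL maze.sense[dir: south]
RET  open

CALL stack.push[x: south]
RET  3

CALL maze.move[dir: south]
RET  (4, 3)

CALL maze.sense[dir: west]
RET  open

CALL stack.push[x: west]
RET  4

CALL maze.move[dir: west]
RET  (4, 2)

CALL maze.sense[dir: west]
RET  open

CALL stack.push[x: west]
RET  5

CALL maze.move[dir: west]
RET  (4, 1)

CALL maze.sense[dir: west]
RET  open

CALL stack.push[x: west]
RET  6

CALL maze.move[dir: west]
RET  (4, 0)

CALL maze.sense[dir: north]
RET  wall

CALL stack.pop[]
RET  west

CALL maze.move[dir: east]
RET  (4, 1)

CALL maze.sense[dir: north]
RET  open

CALL stack.push[x: north]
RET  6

CALL maze.move[dir: north]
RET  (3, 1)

CALL maze.sense[dir: north]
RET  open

CALL stack.push[x: north]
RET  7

CALL maze.move[dir: north]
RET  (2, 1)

CALL maze.sense[dir: west]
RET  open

CALL stack.push[x: west]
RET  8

CALL maze.move[dir: west]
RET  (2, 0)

CALL maze.sense[dir: north]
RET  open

CALL stack.push[x: north]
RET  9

CALL maze.move[dir: north]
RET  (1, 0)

CALL maze.sense[dir: north]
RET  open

CALL stack.push[x: north]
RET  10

CALL maze.move[dir: north]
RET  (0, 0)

CALL maze.sense[dir: east]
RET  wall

CALL stack.pop[]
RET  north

CALL maze.move[dir: south]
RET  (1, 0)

CALL maze.sense[dir: east]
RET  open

CALL stack.push[x: east]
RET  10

CALL maze.move[dir: east]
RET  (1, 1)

CALL maze.sense[dir: east]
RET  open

CALL stack.push[x: east]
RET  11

CALL maze.move[dir: east]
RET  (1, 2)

CALL maze.sense[dir: south]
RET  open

CALL stack.push[x: south]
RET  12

CALL maze.move[dir: south]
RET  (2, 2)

CALL maze.sense[dir: south]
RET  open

CALL stack.push[x: south]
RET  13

CALL maze.move[dir: south]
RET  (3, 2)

CALL stack.pop[]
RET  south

CALL maze.move[dir: north]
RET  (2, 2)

CALL maze.sense[dir: east]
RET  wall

CALL stack.pop[]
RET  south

CALL maze.move[dir: north]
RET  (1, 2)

CALL maze.sense[dir: north]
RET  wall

CALL maze.sense[dir: east]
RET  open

CALL stack.push[x: east]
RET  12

CALL maze.move[dir: east]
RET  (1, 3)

CALL maze.sense[dir: north]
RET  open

CALL stack.push[x: north]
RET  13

CALL maze.move[dir: north]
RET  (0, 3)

CALL maze.sense[dir: east]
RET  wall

CALL stack.pop[]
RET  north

CALL maze.move[dir: south]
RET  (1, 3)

CALL maze.sense[dir: east]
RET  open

CALL stack.push[x: east]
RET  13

CALL maze.move[dir: east]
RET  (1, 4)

CALL maze.sense[dir: east]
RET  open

CALL stack.push[x: east]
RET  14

CALL maze.move[dir: east]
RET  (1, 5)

CALL maze.sense[dir: south]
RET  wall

CALL maze.sense[dir: north]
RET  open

CALL stack.push[x: north]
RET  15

CALL maze.move[dir: north]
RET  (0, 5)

CALL maze.sense[dir: east]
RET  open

CALL stack.push[x: east]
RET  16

CALL maze.move[dir: east]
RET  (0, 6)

CALL maze.sense[dir: south]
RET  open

CALL stack.push[x: south]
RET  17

CALL maze.move[dir: south]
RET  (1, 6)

CALL maze.sense[dir: south]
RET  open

CALL stack.push[x: south]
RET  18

CALL maze.move[dir: south]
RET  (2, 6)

CALL maze.sense[dir: south]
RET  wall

CALL maze.sense[dir: east]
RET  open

CALL stack.push[x: east]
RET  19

CALL maze.move[dir: east]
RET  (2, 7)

CALL maze.sense[dir: south]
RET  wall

CALL maze.sense[dir: north]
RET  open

CALL stack.push[x: north]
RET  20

CALL maze.move[dir: north]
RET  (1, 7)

CALL maze.sense[dir: north]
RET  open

CALL stack.push[x: north]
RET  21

CALL maze.move[dir: north]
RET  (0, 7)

CALL maze.sense[dir: east]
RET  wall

CALL stack.pop[]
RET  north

CALL maze.move[dir: south]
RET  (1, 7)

CALL maze.sense[dir: east]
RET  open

CALL stack.push[x: east]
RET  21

CALL maze.move[dir: east]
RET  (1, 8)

CALL maze.sense[dir: south]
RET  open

CALL stack.push[x: south]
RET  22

CALL maze.move[dir: south]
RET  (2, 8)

CALL maze.sense[dir: south]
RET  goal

CALL maze.move[dir: south]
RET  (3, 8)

Answer: (3, 8)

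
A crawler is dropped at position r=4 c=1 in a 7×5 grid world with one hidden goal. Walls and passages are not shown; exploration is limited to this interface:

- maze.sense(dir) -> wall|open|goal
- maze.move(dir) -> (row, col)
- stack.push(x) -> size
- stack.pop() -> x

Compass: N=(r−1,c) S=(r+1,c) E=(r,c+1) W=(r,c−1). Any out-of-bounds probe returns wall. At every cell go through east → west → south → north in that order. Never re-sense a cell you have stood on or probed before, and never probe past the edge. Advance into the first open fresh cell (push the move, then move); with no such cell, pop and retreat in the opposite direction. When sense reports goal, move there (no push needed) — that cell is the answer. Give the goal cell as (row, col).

Now I run sense(dir→east), giving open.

I try push(x→east), and get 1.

Invoking move(dir→east), and get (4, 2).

I call sense(dir→east), : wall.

Then sense(dir→south), and get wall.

I call sense(dir→north), and get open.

I invoke push(x→north), and observe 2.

I run move(dir→north), yielding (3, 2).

I use sense(dir→east), — result: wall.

I call sense(dir→west), — result: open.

Using push(x→west), and see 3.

I use move(dir→west), and observe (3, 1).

I try sense(dir→west), yielding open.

I run push(x→west), which returns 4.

Now I run move(dir→west), and observe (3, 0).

Now I run sense(dir→south), which returns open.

Using push(x→south), giving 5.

Using move(dir→south), → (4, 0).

Next I call sense(dir→south), which returns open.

Next I call push(x→south), giving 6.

Then move(dir→south), — result: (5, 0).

I invoke sense(dir→east), : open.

Calling push(x→east), which returns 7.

Calling move(dir→east), which returns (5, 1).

Next I call sense(dir→south), giving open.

I invoke push(x→south), giving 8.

Next I call move(dir→south), : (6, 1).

I invoke sense(dir→east), and get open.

Next I call push(x→east), → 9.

I run move(dir→east), which returns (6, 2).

I use sense(dir→east), giving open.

Now I run push(x→east), and observe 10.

Next I call move(dir→east), giving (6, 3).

Calling sense(dir→east), and see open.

Now I run push(x→east), and get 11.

Using move(dir→east), → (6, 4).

Now I run sense(dir→north), and see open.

Next I call push(x→north), which returns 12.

Calling move(dir→north), : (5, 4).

Invoking sense(dir→west), which returns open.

Invoking push(x→west), → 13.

Calling move(dir→west), giving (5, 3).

Using pop, and see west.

Calling move(dir→east), → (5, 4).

Then sense(dir→north), — result: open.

I run push(x→north), and observe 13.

Now I run move(dir→north), and observe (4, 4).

Invoking sense(dir→north), — result: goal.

Using move(dir→north), → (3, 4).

Answer: (3, 4)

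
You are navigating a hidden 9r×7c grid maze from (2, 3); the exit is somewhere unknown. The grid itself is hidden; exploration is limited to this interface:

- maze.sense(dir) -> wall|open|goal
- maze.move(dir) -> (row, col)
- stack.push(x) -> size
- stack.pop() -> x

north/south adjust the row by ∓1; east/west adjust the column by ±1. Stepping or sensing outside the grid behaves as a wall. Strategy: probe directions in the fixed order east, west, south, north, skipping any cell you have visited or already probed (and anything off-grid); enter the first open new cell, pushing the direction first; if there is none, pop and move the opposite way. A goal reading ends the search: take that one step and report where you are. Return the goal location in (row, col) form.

Then maze.sense passing dir: east, which returns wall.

Then maze.sense passing dir: west, which returns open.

Using stack.push passing x: west, which returns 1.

Now I run maze.move passing dir: west, and get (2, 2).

I invoke maze.sense passing dir: west, → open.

I call stack.push passing x: west, and see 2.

I use maze.move passing dir: west, → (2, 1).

Then maze.sense passing dir: west, and see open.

Then stack.push passing x: west, yielding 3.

Now I run maze.move passing dir: west, and observe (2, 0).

Next I call maze.sense passing dir: south, and see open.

Calling stack.push passing x: south, which returns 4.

I call maze.move passing dir: south, : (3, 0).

Using maze.sense passing dir: east, which returns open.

Invoking stack.push passing x: east, which returns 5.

Invoking maze.move passing dir: east, yielding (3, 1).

I try maze.sense passing dir: east, : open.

I run stack.push passing x: east, which returns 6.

I try maze.move passing dir: east, → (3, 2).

Invoking maze.sense passing dir: east, yielding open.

I use stack.push passing x: east, → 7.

Then maze.move passing dir: east, giving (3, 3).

Now I run maze.sense passing dir: east, giving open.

Using stack.push passing x: east, which returns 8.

Using maze.move passing dir: east, yielding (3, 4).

Next I call maze.sense passing dir: east, and observe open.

I run stack.push passing x: east, and get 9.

Then maze.move passing dir: east, giving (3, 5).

Calling maze.sense passing dir: east, and get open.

I use stack.push passing x: east, and see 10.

I run maze.move passing dir: east, which returns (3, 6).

Now I run maze.sense passing dir: south, → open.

I use stack.push passing x: south, and get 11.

Invoking maze.move passing dir: south, yielding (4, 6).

Invoking maze.sense passing dir: west, — result: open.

Then stack.push passing x: west, yielding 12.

Calling maze.move passing dir: west, — result: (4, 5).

Next I call maze.sense passing dir: west, — result: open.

Invoking stack.push passing x: west, yielding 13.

Now I run maze.move passing dir: west, giving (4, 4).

Now I run maze.sense passing dir: west, which returns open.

I call stack.push passing x: west, — result: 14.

Using maze.move passing dir: west, and get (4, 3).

Calling maze.sense passing dir: west, giving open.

I run stack.push passing x: west, — result: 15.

Invoking maze.move passing dir: west, giving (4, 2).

I run maze.sense passing dir: west, which returns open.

Then stack.push passing x: west, which returns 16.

Then maze.move passing dir: west, giving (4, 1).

Calling maze.sense passing dir: west, — result: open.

I use stack.push passing x: west, and observe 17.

Now I run maze.move passing dir: west, : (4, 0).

Now I run maze.sense passing dir: south, and see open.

I try stack.push passing x: south, and see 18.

I try maze.move passing dir: south, : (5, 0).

Invoking maze.sense passing dir: east, → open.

Now I run stack.push passing x: east, — result: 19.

Next I call maze.move passing dir: east, : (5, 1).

Then maze.sense passing dir: east, and observe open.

I call stack.push passing x: east, → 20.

Using maze.move passing dir: east, → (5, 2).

Calling maze.sense passing dir: east, and get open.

Now I run stack.push passing x: east, and get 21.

I call maze.move passing dir: east, — result: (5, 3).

I invoke maze.sense passing dir: east, and get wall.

I invoke maze.sense passing dir: south, which returns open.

Invoking stack.push passing x: south, — result: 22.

Then maze.move passing dir: south, yielding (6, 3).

Now I run maze.sense passing dir: east, which returns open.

Invoking stack.push passing x: east, giving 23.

I use maze.move passing dir: east, which returns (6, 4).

Invoking maze.sense passing dir: east, → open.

I use stack.push passing x: east, and observe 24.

Next I call maze.move passing dir: east, — result: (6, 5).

I run maze.sense passing dir: east, giving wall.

I call maze.sense passing dir: south, which returns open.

Now I run stack.push passing x: south, yielding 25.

Calling maze.move passing dir: south, and see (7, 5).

Using maze.sense passing dir: east, and see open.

I invoke stack.push passing x: east, — result: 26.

Next I call maze.move passing dir: east, — result: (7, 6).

Now I run maze.sense passing dir: south, → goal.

I try maze.move passing dir: south, yielding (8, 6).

Answer: (8, 6)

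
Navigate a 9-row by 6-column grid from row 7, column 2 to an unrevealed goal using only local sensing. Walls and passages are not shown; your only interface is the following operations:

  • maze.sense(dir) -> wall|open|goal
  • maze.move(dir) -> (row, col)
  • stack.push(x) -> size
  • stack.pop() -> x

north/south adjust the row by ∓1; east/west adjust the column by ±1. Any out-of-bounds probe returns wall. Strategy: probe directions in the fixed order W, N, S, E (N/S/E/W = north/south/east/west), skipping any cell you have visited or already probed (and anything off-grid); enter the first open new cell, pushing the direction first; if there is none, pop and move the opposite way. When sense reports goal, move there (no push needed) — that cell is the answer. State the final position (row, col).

~$ maze.sense dir='west'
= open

~$ stack.push x='west'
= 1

~$ maze.move dir='west'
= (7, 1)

~$ maze.sense dir='west'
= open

~$ stack.push x='west'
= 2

~$ maze.move dir='west'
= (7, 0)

~$ maze.sense dir='north'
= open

~$ stack.push x='north'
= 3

~$ maze.move dir='north'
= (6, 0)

~$ maze.sense dir='north'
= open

~$ stack.push x='north'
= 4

~$ maze.move dir='north'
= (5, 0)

~$ maze.sense dir='north'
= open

~$ stack.push x='north'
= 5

~$ maze.move dir='north'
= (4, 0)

~$ maze.sense dir='north'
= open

~$ stack.push x='north'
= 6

~$ maze.move dir='north'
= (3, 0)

~$ maze.sense dir='north'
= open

~$ stack.push x='north'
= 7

~$ maze.move dir='north'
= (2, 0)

~$ maze.sense dir='north'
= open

~$ stack.push x='north'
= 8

~$ maze.move dir='north'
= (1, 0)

~$ maze.sense dir='north'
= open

~$ stack.push x='north'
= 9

~$ maze.move dir='north'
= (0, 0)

~$ maze.sense dir='east'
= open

~$ stack.push x='east'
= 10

~$ maze.move dir='east'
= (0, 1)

~$ maze.sense dir='south'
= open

~$ stack.push x='south'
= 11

~$ maze.move dir='south'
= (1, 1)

~$ maze.sense dir='south'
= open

~$ stack.push x='south'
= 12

~$ maze.move dir='south'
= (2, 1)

~$ maze.sense dir='south'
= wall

~$ maze.sense dir='east'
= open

~$ stack.push x='east'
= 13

~$ maze.move dir='east'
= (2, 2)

~$ maze.sense dir='north'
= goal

~$ maze.move dir='north'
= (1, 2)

Answer: (1, 2)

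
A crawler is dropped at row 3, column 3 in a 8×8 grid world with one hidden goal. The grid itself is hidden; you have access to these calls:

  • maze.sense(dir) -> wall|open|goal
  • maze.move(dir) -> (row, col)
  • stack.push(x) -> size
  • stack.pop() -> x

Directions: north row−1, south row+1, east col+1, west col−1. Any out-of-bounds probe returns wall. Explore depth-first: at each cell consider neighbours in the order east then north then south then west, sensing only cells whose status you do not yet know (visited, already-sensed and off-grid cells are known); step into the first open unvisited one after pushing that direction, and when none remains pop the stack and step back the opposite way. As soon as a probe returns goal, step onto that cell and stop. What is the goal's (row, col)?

Action: maze.sense[dir→east]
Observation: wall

Action: maze.sense[dir→north]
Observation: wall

Action: maze.sense[dir→south]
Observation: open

Action: stack.push[x→south]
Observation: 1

Action: maze.move[dir→south]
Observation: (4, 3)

Action: maze.sense[dir→east]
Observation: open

Action: stack.push[x→east]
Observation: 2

Action: maze.move[dir→east]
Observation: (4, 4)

Action: maze.sense[dir→east]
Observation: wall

Action: maze.sense[dir→south]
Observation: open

Action: stack.push[x→south]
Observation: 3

Action: maze.move[dir→south]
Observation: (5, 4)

Action: maze.sense[dir→east]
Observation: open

Action: stack.push[x→east]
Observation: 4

Action: maze.move[dir→east]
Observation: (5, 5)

Action: maze.sense[dir→east]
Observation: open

Action: stack.push[x→east]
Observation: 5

Action: maze.move[dir→east]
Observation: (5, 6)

Action: maze.sense[dir→east]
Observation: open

Action: stack.push[x→east]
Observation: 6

Action: maze.move[dir→east]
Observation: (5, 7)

Action: maze.sense[dir→north]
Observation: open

Action: stack.push[x→north]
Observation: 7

Action: maze.move[dir→north]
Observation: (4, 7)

Action: maze.sense[dir→north]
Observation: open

Action: stack.push[x→north]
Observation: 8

Action: maze.move[dir→north]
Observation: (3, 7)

Action: maze.sense[dir→north]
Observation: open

Action: stack.push[x→north]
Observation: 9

Action: maze.move[dir→north]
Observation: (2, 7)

Action: maze.sense[dir→north]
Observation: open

Action: stack.push[x→north]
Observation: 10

Action: maze.move[dir→north]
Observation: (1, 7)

Action: maze.sense[dir→north]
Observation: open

Action: stack.push[x→north]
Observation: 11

Action: maze.move[dir→north]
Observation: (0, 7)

Action: maze.sense[dir→west]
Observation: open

Action: stack.push[x→west]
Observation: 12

Action: maze.move[dir→west]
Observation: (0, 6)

Action: maze.sense[dir→south]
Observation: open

Action: stack.push[x→south]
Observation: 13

Action: maze.move[dir→south]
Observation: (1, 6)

Action: maze.sense[dir→south]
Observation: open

Action: stack.push[x→south]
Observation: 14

Action: maze.move[dir→south]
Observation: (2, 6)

Action: maze.sense[dir→south]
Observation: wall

Action: maze.sense[dir→west]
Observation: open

Action: stack.push[x→west]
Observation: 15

Action: maze.move[dir→west]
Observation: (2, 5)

Action: maze.sense[dir→north]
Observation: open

Action: stack.push[x→north]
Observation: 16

Action: maze.move[dir→north]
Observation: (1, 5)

Action: maze.sense[dir→north]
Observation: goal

Action: maze.move[dir→north]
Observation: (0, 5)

Answer: (0, 5)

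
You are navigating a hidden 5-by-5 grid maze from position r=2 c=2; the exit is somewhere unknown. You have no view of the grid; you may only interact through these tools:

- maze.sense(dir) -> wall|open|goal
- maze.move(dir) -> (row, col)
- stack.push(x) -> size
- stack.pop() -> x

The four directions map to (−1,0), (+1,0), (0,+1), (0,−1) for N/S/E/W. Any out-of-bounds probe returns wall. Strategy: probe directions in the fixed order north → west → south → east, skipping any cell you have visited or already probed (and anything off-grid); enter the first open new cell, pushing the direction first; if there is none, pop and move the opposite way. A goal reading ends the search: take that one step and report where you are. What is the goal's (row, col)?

$ maze.sense dir=north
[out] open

$ stack.push x=north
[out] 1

$ maze.move dir=north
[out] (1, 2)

$ maze.sense dir=north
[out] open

$ stack.push x=north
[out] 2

$ maze.move dir=north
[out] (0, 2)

$ maze.sense dir=west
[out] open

$ stack.push x=west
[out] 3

$ maze.move dir=west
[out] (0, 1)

$ maze.sense dir=west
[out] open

$ stack.push x=west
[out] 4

$ maze.move dir=west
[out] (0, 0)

$ maze.sense dir=south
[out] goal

$ maze.move dir=south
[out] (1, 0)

Answer: (1, 0)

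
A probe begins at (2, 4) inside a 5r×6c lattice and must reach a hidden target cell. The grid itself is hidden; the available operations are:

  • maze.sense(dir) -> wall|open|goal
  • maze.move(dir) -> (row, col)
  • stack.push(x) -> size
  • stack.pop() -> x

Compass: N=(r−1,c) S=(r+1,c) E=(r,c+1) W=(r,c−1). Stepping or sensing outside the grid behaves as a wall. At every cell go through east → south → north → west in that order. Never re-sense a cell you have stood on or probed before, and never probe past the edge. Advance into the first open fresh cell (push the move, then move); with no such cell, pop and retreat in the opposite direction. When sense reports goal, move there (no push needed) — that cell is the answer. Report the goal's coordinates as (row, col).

·→ sense(dir→east)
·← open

·→ push(x→east)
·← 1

·→ move(dir→east)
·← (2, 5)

·→ sense(dir→south)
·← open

·→ push(x→south)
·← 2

·→ move(dir→south)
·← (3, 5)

·→ sense(dir→south)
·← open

·→ push(x→south)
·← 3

·→ move(dir→south)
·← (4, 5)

·→ sense(dir→west)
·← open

·→ push(x→west)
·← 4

·→ move(dir→west)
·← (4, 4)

·→ sense(dir→north)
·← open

·→ push(x→north)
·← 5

·→ move(dir→north)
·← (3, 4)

·→ sense(dir→west)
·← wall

·→ pop()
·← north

·→ move(dir→south)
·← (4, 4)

·→ sense(dir→west)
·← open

·→ push(x→west)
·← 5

·→ move(dir→west)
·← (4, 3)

·→ sense(dir→west)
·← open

·→ push(x→west)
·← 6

·→ move(dir→west)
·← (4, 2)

·→ sense(dir→north)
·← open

·→ push(x→north)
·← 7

·→ move(dir→north)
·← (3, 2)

·→ sense(dir→north)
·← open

·→ push(x→north)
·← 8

·→ move(dir→north)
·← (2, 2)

·→ sense(dir→east)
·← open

·→ push(x→east)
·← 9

·→ move(dir→east)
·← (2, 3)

·→ sense(dir→north)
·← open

·→ push(x→north)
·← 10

·→ move(dir→north)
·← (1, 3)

·→ sense(dir→east)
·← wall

·→ sense(dir→north)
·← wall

·→ sense(dir→west)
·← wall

·→ pop()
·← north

·→ move(dir→south)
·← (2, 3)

·→ pop()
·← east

·→ move(dir→west)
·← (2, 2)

·→ sense(dir→west)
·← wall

·→ pop()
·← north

·→ move(dir→south)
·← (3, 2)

·→ sense(dir→west)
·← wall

·→ pop()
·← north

·→ move(dir→south)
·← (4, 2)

·→ sense(dir→west)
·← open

·→ push(x→west)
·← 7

·→ move(dir→west)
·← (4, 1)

·→ sense(dir→west)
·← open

·→ push(x→west)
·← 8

·→ move(dir→west)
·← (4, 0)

·→ sense(dir→north)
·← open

·→ push(x→north)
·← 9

·→ move(dir→north)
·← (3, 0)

·→ sense(dir→north)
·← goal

·→ move(dir→north)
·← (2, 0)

Answer: (2, 0)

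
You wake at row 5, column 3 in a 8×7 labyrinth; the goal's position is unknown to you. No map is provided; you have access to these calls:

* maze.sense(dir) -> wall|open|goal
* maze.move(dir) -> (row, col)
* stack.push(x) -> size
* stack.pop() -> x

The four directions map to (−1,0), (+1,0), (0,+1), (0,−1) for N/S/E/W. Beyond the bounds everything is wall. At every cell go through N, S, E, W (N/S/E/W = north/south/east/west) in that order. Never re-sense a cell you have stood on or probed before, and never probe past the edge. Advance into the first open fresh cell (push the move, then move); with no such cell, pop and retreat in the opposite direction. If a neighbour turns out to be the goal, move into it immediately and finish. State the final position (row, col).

Do: maze.sense[dir='north']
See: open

Do: stack.push[x='north']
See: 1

Do: maze.move[dir='north']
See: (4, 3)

Do: maze.sense[dir='north']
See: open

Do: stack.push[x='north']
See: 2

Do: maze.move[dir='north']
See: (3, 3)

Do: maze.sense[dir='north']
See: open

Do: stack.push[x='north']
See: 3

Do: maze.move[dir='north']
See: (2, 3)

Do: maze.sense[dir='north']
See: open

Do: stack.push[x='north']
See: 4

Do: maze.move[dir='north']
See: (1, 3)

Do: maze.sense[dir='north']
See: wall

Do: maze.sense[dir='east']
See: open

Do: stack.push[x='east']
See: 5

Do: maze.move[dir='east']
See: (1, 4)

Do: maze.sense[dir='north']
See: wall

Do: maze.sense[dir='south']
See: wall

Do: maze.sense[dir='east']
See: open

Do: stack.push[x='east']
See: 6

Do: maze.move[dir='east']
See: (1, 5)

Do: maze.sense[dir='north']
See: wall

Do: maze.sense[dir='south']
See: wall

Do: maze.sense[dir='east']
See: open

Do: stack.push[x='east']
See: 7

Do: maze.move[dir='east']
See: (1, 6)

Do: maze.sense[dir='north']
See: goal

Do: maze.move[dir='north']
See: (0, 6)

Answer: (0, 6)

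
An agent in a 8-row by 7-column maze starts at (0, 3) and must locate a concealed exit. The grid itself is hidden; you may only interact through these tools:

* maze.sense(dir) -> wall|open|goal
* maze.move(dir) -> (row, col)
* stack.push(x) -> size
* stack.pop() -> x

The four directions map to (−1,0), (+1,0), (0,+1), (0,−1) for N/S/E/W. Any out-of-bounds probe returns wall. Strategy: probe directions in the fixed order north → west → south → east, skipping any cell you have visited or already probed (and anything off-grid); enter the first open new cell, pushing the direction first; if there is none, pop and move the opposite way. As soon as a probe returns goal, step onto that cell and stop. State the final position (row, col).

I run maze.sense on dir→west, and see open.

Next I call stack.push on x→west, and see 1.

Calling maze.move on dir→west, : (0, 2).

I try maze.sense on dir→west, and see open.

I invoke stack.push on x→west, → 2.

Using maze.move on dir→west, — result: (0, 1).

Using maze.sense on dir→west, giving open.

I use stack.push on x→west, → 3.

Next I call maze.move on dir→west, and get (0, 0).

Now I run maze.sense on dir→south, : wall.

I try stack.pop, which returns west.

Calling maze.move on dir→east, and get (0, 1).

I use maze.sense on dir→south, and get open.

Invoking stack.push on x→south, and observe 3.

Calling maze.move on dir→south, — result: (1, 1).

I run maze.sense on dir→south, and see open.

Invoking stack.push on x→south, which returns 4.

Calling maze.move on dir→south, — result: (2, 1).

Calling maze.sense on dir→west, yielding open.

Next I call stack.push on x→west, and see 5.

Then maze.move on dir→west, and observe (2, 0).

Then maze.sense on dir→south, : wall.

I call stack.pop(), which returns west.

Using maze.move on dir→east, yielding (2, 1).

I invoke maze.sense on dir→south, giving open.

Now I run stack.push on x→south, → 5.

I call maze.move on dir→south, and observe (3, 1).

Next I call maze.sense on dir→south, — result: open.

Using stack.push on x→south, : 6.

I call maze.move on dir→south, and observe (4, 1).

I call maze.sense on dir→west, and observe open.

Then stack.push on x→west, and get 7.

I try maze.move on dir→west, and get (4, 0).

Calling maze.sense on dir→south, → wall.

Now I run stack.pop, and see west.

I try maze.move on dir→east, : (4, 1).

Invoking maze.sense on dir→south, yielding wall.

I use maze.sense on dir→east, — result: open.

Using stack.push on x→east, and see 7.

I invoke maze.move on dir→east, which returns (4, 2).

Using maze.sense on dir→north, giving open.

Invoking stack.push on x→north, yielding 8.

Then maze.move on dir→north, : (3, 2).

Next I call maze.sense on dir→north, yielding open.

I invoke stack.push on x→north, and get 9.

I call maze.move on dir→north, and get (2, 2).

I use maze.sense on dir→north, — result: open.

Then stack.push on x→north, — result: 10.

I use maze.move on dir→north, — result: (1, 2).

Next I call maze.sense on dir→east, and get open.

I invoke stack.push on x→east, : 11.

Then maze.move on dir→east, and see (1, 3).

I run maze.sense on dir→south, yielding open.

Next I call stack.push on x→south, which returns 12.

I invoke maze.move on dir→south, and see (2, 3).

Now I run maze.sense on dir→south, and see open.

Then stack.push on x→south, → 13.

Now I run maze.move on dir→south, → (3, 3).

Using maze.sense on dir→south, yielding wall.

I call maze.sense on dir→east, → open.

I run stack.push on x→east, — result: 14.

I run maze.move on dir→east, : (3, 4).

Using maze.sense on dir→north, yielding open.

I try stack.push on x→north, : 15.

I use maze.move on dir→north, yielding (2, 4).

I try maze.sense on dir→north, and see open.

Then stack.push on x→north, and observe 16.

I use maze.move on dir→north, which returns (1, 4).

Calling maze.sense on dir→north, and get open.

I try stack.push on x→north, : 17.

I call maze.move on dir→north, → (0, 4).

Now I run maze.sense on dir→east, : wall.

I call stack.pop(), and see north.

Then maze.move on dir→south, → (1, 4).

I run maze.sense on dir→east, and see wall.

Invoking stack.pop(), giving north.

I run maze.move on dir→south, giving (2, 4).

Now I run maze.sense on dir→east, giving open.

I invoke stack.push on x→east, which returns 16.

Next I call maze.move on dir→east, — result: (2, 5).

I call maze.sense on dir→south, yielding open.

I call stack.push on x→south, giving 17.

I invoke maze.move on dir→south, yielding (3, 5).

Calling maze.sense on dir→south, giving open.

Calling stack.push on x→south, yielding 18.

Using maze.move on dir→south, and observe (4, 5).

Invoking maze.sense on dir→west, → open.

Invoking stack.push on x→west, giving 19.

Then maze.move on dir→west, yielding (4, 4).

Now I run maze.sense on dir→south, — result: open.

Using stack.push on x→south, → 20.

Calling maze.move on dir→south, : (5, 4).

I call maze.sense on dir→west, which returns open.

I call stack.push on x→west, : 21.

Next I call maze.move on dir→west, and get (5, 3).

Now I run maze.sense on dir→west, and get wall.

Next I call maze.sense on dir→south, → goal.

I run maze.move on dir→south, and get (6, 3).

Answer: (6, 3)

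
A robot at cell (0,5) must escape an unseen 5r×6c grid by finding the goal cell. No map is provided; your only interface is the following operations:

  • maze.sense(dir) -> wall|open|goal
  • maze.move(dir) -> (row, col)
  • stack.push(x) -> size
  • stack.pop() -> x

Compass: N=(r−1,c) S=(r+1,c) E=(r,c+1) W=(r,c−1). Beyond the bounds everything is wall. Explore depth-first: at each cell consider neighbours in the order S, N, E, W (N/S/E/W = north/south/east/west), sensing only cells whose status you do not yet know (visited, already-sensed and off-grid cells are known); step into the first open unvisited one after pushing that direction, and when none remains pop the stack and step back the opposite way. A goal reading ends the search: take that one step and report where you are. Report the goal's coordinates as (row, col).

-- maze.sense(dir: south) == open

-- stack.push(x: south) == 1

-- maze.move(dir: south) == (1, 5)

-- maze.sense(dir: south) == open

-- stack.push(x: south) == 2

-- maze.move(dir: south) == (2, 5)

-- maze.sense(dir: south) == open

-- stack.push(x: south) == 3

-- maze.move(dir: south) == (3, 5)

-- maze.sense(dir: south) == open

-- stack.push(x: south) == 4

-- maze.move(dir: south) == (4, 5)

-- maze.sense(dir: west) == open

-- stack.push(x: west) == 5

-- maze.move(dir: west) == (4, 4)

-- maze.sense(dir: north) == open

-- stack.push(x: north) == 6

-- maze.move(dir: north) == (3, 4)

-- maze.sense(dir: north) == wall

-- maze.sense(dir: west) == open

-- stack.push(x: west) == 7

-- maze.move(dir: west) == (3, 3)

-- maze.sense(dir: south) == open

-- stack.push(x: south) == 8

-- maze.move(dir: south) == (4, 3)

-- maze.sense(dir: west) == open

-- stack.push(x: west) == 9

-- maze.move(dir: west) == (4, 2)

-- maze.sense(dir: north) == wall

-- maze.sense(dir: west) == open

-- stack.push(x: west) == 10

-- maze.move(dir: west) == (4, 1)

-- maze.sense(dir: north) == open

-- stack.push(x: north) == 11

-- maze.move(dir: north) == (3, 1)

-- maze.sense(dir: north) == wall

-- maze.sense(dir: west) == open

-- stack.push(x: west) == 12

-- maze.move(dir: west) == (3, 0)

-- maze.sense(dir: south) == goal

-- maze.move(dir: south) == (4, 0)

Answer: (4, 0)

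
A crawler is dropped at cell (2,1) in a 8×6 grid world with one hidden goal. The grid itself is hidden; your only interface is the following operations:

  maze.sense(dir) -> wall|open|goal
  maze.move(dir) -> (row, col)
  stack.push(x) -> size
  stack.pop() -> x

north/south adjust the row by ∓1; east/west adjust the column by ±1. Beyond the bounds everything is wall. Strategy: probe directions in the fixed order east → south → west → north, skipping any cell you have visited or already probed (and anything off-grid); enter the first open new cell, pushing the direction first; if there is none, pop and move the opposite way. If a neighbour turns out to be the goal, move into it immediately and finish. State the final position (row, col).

! maze.sense(dir='east') -> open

! stack.push(x='east') -> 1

! maze.move(dir='east') -> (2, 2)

! maze.sense(dir='east') -> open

! stack.push(x='east') -> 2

! maze.move(dir='east') -> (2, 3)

! maze.sense(dir='east') -> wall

! maze.sense(dir='south') -> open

! stack.push(x='south') -> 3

! maze.move(dir='south') -> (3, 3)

! maze.sense(dir='east') -> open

! stack.push(x='east') -> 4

! maze.move(dir='east') -> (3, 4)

! maze.sense(dir='east') -> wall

! maze.sense(dir='south') -> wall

! stack.pop() -> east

! maze.move(dir='west') -> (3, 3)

! maze.sense(dir='south') -> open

! stack.push(x='south') -> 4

! maze.move(dir='south') -> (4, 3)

! maze.sense(dir='south') -> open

! stack.push(x='south') -> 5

! maze.move(dir='south') -> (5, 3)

! maze.sense(dir='east') -> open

! stack.push(x='east') -> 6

! maze.move(dir='east') -> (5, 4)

! maze.sense(dir='east') -> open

! stack.push(x='east') -> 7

! maze.move(dir='east') -> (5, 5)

! maze.sense(dir='south') -> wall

! maze.sense(dir='north') -> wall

! stack.pop() -> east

! maze.move(dir='west') -> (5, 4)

! maze.sense(dir='south') -> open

! stack.push(x='south') -> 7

! maze.move(dir='south') -> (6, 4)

! maze.sense(dir='south') -> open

! stack.push(x='south') -> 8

! maze.move(dir='south') -> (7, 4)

! maze.sense(dir='east') -> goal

! maze.move(dir='east') -> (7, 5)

Answer: (7, 5)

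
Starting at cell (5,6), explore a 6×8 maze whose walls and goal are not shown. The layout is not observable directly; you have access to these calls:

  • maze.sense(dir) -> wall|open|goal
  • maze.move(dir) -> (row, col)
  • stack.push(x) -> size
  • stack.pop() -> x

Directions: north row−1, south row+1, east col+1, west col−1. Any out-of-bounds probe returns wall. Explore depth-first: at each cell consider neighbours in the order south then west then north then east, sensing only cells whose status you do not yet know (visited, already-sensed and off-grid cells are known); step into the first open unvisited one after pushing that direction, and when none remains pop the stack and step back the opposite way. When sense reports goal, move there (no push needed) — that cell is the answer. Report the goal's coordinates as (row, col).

! 1. maze.sense(dir=west) == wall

! 2. maze.sense(dir=north) == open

! 3. stack.push(x=north) == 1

! 4. maze.move(dir=north) == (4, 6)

! 5. maze.sense(dir=west) == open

! 6. stack.push(x=west) == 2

! 7. maze.move(dir=west) == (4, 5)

! 8. maze.sense(dir=west) == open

! 9. stack.push(x=west) == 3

! 10. maze.move(dir=west) == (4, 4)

! 11. maze.sense(dir=south) == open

! 12. stack.push(x=south) == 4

! 13. maze.move(dir=south) == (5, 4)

! 14. maze.sense(dir=west) == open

! 15. stack.push(x=west) == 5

! 16. maze.move(dir=west) == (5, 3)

! 17. maze.sense(dir=west) == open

! 18. stack.push(x=west) == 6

! 19. maze.move(dir=west) == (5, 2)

! 20. maze.sense(dir=west) == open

! 21. stack.push(x=west) == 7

! 22. maze.move(dir=west) == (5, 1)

! 23. maze.sense(dir=west) == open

! 24. stack.push(x=west) == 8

! 25. maze.move(dir=west) == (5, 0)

! 26. maze.sense(dir=north) == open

! 27. stack.push(x=north) == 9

! 28. maze.move(dir=north) == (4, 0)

! 29. maze.sense(dir=north) == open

! 30. stack.push(x=north) == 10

! 31. maze.move(dir=north) == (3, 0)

! 32. maze.sense(dir=north) == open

! 33. stack.push(x=north) == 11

! 34. maze.move(dir=north) == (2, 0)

! 35. maze.sense(dir=north) == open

! 36. stack.push(x=north) == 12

! 37. maze.move(dir=north) == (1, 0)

! 38. maze.sense(dir=north) == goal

! 39. maze.move(dir=north) == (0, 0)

Answer: (0, 0)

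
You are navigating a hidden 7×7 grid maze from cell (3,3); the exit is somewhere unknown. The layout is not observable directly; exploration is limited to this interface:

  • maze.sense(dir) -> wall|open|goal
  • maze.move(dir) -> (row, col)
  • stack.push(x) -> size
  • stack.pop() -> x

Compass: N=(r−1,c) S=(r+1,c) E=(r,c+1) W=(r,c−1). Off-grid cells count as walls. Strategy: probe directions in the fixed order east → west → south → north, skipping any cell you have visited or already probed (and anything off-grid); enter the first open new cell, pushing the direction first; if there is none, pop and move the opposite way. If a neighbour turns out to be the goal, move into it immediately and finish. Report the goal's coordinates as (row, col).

→ sense(east)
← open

→ push(east)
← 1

→ move(east)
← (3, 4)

→ sense(east)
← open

→ push(east)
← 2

→ move(east)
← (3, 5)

→ sense(east)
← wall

→ sense(south)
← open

→ push(south)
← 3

→ move(south)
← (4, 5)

→ sense(east)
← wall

→ sense(west)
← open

→ push(west)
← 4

→ move(west)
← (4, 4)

→ sense(west)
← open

→ push(west)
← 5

→ move(west)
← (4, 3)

→ sense(west)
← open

→ push(west)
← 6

→ move(west)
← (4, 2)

→ sense(west)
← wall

→ sense(south)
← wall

→ sense(north)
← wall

→ pop()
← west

→ move(east)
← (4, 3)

→ sense(south)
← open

→ push(south)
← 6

→ move(south)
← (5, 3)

→ sense(east)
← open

→ push(east)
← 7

→ move(east)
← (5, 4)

→ sense(east)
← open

→ push(east)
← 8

→ move(east)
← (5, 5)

→ sense(east)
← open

→ push(east)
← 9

→ move(east)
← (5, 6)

→ sense(south)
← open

→ push(south)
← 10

→ move(south)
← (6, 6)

→ sense(west)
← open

→ push(west)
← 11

→ move(west)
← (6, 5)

→ sense(west)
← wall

→ pop()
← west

→ move(east)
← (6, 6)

→ pop()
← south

→ move(north)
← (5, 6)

→ pop()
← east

→ move(west)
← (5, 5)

→ pop()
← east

→ move(west)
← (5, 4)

→ pop()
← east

→ move(west)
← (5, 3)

→ sense(south)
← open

→ push(south)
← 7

→ move(south)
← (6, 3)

→ sense(west)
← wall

→ pop()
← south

→ move(north)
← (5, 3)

→ pop()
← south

→ move(north)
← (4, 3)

→ pop()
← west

→ move(east)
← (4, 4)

→ pop()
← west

→ move(east)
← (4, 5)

→ pop()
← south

→ move(north)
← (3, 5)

→ sense(north)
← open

→ push(north)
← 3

→ move(north)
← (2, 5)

→ sense(east)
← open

→ push(east)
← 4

→ move(east)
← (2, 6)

→ sense(north)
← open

→ push(north)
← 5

→ move(north)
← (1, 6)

→ sense(west)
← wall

→ sense(north)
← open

→ push(north)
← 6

→ move(north)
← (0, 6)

→ sense(west)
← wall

→ pop()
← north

→ move(south)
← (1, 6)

→ pop()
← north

→ move(south)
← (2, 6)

→ pop()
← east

→ move(west)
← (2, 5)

→ sense(west)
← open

→ push(west)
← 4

→ move(west)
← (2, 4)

→ sense(west)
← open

→ push(west)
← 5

→ move(west)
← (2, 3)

→ sense(west)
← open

→ push(west)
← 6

→ move(west)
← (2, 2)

→ sense(west)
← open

→ push(west)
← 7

→ move(west)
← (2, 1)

→ sense(west)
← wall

→ sense(south)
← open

→ push(south)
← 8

→ move(south)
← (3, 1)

→ sense(west)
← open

→ push(west)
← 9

→ move(west)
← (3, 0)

→ sense(south)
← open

→ push(south)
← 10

→ move(south)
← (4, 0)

→ sense(south)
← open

→ push(south)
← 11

→ move(south)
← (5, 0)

→ sense(east)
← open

→ push(east)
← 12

→ move(east)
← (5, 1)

→ sense(south)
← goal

→ move(south)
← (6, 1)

Answer: (6, 1)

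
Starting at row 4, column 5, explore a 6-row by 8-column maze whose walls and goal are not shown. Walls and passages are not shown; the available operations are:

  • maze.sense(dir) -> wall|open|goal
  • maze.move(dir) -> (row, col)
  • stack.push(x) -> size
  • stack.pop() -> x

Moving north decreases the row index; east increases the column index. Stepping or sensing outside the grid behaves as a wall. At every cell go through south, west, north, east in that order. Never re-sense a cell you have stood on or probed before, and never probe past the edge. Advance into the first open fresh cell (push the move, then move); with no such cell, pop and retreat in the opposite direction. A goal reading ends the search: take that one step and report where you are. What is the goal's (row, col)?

Now I run sense using dir=south, and observe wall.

Then sense using dir=west, yielding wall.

I invoke sense using dir=north, and see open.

Next I call push using x=north, and observe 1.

I call move using dir=north, → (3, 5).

I call sense using dir=west, : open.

Invoking push using x=west, → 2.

Now I run move using dir=west, and see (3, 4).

Next I call sense using dir=west, yielding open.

Invoking push using x=west, and get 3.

Now I run move using dir=west, which returns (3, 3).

I run sense using dir=south, yielding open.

Now I run push using x=south, and get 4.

Next I call move using dir=south, and get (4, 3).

Calling sense using dir=south, and get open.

I use push using x=south, and observe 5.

Next I call move using dir=south, : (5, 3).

Calling sense using dir=west, and get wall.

Invoking sense using dir=east, → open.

Now I run push using x=east, yielding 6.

I invoke move using dir=east, and see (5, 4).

I try pop, and observe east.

I call move using dir=west, and get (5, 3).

I try pop, giving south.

Now I run move using dir=north, and see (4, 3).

Now I run sense using dir=west, : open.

Then push using x=west, and get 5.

Calling move using dir=west, → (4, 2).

I try sense using dir=west, giving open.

I call push using x=west, → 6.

I invoke move using dir=west, yielding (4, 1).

Using sense using dir=south, giving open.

Then push using x=south, and observe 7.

Next I call move using dir=south, which returns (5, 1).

Calling sense using dir=west, and see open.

Then push using x=west, → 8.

I run move using dir=west, and see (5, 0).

Now I run sense using dir=north, yielding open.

Using push using x=north, — result: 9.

Calling move using dir=north, and observe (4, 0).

I use sense using dir=north, yielding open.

I use push using x=north, — result: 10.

I use move using dir=north, — result: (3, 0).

Calling sense using dir=north, and observe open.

Calling push using x=north, : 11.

Invoking move using dir=north, and see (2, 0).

I use sense using dir=north, → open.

Then push using x=north, : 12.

Calling move using dir=north, : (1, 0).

Using sense using dir=north, — result: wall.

I use sense using dir=east, — result: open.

I run push using x=east, giving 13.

Invoking move using dir=east, which returns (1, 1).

I run sense using dir=south, and see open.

I call push using x=south, giving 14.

I run move using dir=south, → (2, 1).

I invoke sense using dir=south, which returns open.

I run push using x=south, : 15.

Invoking move using dir=south, giving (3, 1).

Calling sense using dir=east, and see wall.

Then pop, yielding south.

I run move using dir=north, and observe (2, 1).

Invoking sense using dir=east, → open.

Invoking push using x=east, and observe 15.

I try move using dir=east, : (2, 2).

Calling sense using dir=north, — result: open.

Next I call push using x=north, → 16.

Invoking move using dir=north, → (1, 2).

I call sense using dir=north, : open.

I use push using x=north, yielding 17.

I invoke move using dir=north, yielding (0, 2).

I try sense using dir=west, : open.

I invoke push using x=west, yielding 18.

I run move using dir=west, — result: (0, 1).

I try pop(), which returns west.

Invoking move using dir=east, giving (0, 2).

I call sense using dir=east, yielding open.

Next I call push using x=east, — result: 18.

Then move using dir=east, — result: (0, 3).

I try sense using dir=south, and get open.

Next I call push using x=south, and get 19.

Now I run move using dir=south, which returns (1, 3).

Calling sense using dir=south, — result: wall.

I invoke sense using dir=east, — result: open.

I use push using x=east, → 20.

Invoking move using dir=east, yielding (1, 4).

I try sense using dir=south, yielding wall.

Then sense using dir=north, and get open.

Invoking push using x=north, and observe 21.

Using move using dir=north, → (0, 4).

Using sense using dir=east, and see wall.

Calling pop, → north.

Invoking move using dir=south, : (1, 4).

Calling sense using dir=east, : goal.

Invoking move using dir=east, yielding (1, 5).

Answer: (1, 5)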